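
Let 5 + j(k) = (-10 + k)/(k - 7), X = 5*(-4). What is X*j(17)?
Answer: 86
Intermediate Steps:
X = -20
j(k) = -5 + (-10 + k)/(-7 + k) (j(k) = -5 + (-10 + k)/(k - 7) = -5 + (-10 + k)/(-7 + k))
X*j(17) = -20*(25 - 4*17)/(-7 + 17) = -20*(25 - 68)/10 = -2*(-43) = -20*(-43/10) = 86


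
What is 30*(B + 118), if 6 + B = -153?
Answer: -1230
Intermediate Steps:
B = -159 (B = -6 - 153 = -159)
30*(B + 118) = 30*(-159 + 118) = 30*(-41) = -1230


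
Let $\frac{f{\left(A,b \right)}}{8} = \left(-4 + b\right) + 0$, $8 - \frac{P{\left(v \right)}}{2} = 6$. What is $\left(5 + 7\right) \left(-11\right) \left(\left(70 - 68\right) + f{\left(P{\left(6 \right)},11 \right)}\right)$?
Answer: $-7656$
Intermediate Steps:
$P{\left(v \right)} = 4$ ($P{\left(v \right)} = 16 - 12 = 4$)
$f{\left(A,b \right)} = -32 + 8 b$ ($f{\left(A,b \right)} = 8 \left(\left(-4 + b\right) + 0\right) = 8 \left(-4 + b\right) = -32 + 8 b$)
$\left(5 + 7\right) \left(-11\right) \left(\left(70 - 68\right) + f{\left(P{\left(6 \right)},11 \right)}\right) = \left(5 + 7\right) \left(-11\right) \left(\left(70 - 68\right) + \left(-32 + 8 \cdot 11\right)\right) = 12 \left(-11\right) \left(2 + \left(-32 + 88\right)\right) = - 132 \left(2 + 56\right) = \left(-132\right) 58 = -7656$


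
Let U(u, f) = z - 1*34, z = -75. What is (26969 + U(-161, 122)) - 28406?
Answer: -1546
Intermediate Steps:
U(u, f) = -109 (U(u, f) = -75 - 1*34 = -75 - 34 = -109)
(26969 + U(-161, 122)) - 28406 = (26969 - 109) - 28406 = 26860 - 28406 = -1546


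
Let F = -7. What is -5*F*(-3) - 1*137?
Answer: -242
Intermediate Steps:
-5*F*(-3) - 1*137 = -5*(-7)*(-3) - 1*137 = 35*(-3) - 137 = -105 - 137 = -242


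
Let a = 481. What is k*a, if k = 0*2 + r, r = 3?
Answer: 1443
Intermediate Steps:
k = 3 (k = 0*2 + 3 = 0 + 3 = 3)
k*a = 3*481 = 1443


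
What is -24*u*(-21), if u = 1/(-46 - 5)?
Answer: -168/17 ≈ -9.8824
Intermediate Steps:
u = -1/51 (u = 1/(-51) = -1/51 ≈ -0.019608)
-24*u*(-21) = -24*(-1/51)*(-21) = (8/17)*(-21) = -168/17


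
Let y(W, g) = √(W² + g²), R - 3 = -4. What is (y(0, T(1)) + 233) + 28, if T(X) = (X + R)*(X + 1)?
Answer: 261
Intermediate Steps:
R = -1 (R = 3 - 4 = -1)
T(X) = (1 + X)*(-1 + X) (T(X) = (X - 1)*(X + 1) = (-1 + X)*(1 + X) = (1 + X)*(-1 + X))
(y(0, T(1)) + 233) + 28 = (√(0² + (-1 + 1²)²) + 233) + 28 = (√(0 + (-1 + 1)²) + 233) + 28 = (√(0 + 0²) + 233) + 28 = (√(0 + 0) + 233) + 28 = (√0 + 233) + 28 = (0 + 233) + 28 = 233 + 28 = 261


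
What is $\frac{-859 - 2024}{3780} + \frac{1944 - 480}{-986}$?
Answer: $- \frac{1396093}{621180} \approx -2.2475$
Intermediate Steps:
$\frac{-859 - 2024}{3780} + \frac{1944 - 480}{-986} = \left(-859 - 2024\right) \frac{1}{3780} + \left(1944 - 480\right) \left(- \frac{1}{986}\right) = \left(-2883\right) \frac{1}{3780} + 1464 \left(- \frac{1}{986}\right) = - \frac{961}{1260} - \frac{732}{493} = - \frac{1396093}{621180}$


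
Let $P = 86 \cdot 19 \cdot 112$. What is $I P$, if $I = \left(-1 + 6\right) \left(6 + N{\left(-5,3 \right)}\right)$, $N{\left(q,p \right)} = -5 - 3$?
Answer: $-1830080$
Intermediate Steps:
$N{\left(q,p \right)} = -8$ ($N{\left(q,p \right)} = -5 - 3 = -8$)
$I = -10$ ($I = \left(-1 + 6\right) \left(6 - 8\right) = 5 \left(-2\right) = -10$)
$P = 183008$ ($P = 1634 \cdot 112 = 183008$)
$I P = \left(-10\right) 183008 = -1830080$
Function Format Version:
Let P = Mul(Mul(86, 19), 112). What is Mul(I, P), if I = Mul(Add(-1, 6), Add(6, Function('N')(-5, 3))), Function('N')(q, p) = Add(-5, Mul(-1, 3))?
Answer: -1830080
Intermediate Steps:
Function('N')(q, p) = -8 (Function('N')(q, p) = Add(-5, -3) = -8)
I = -10 (I = Mul(Add(-1, 6), Add(6, -8)) = Mul(5, -2) = -10)
P = 183008 (P = Mul(1634, 112) = 183008)
Mul(I, P) = Mul(-10, 183008) = -1830080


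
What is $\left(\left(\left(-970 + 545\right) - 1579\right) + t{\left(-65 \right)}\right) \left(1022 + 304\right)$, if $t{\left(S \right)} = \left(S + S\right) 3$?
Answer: $-3174444$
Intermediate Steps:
$t{\left(S \right)} = 6 S$ ($t{\left(S \right)} = 2 S 3 = 6 S$)
$\left(\left(\left(-970 + 545\right) - 1579\right) + t{\left(-65 \right)}\right) \left(1022 + 304\right) = \left(\left(\left(-970 + 545\right) - 1579\right) + 6 \left(-65\right)\right) \left(1022 + 304\right) = \left(\left(-425 - 1579\right) - 390\right) 1326 = \left(-2004 - 390\right) 1326 = \left(-2394\right) 1326 = -3174444$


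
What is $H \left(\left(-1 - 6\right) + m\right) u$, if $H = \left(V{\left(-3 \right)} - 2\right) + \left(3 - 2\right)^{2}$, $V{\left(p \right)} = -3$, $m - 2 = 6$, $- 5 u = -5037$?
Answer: $- \frac{20148}{5} \approx -4029.6$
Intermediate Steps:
$u = \frac{5037}{5}$ ($u = \left(- \frac{1}{5}\right) \left(-5037\right) = \frac{5037}{5} \approx 1007.4$)
$m = 8$ ($m = 2 + 6 = 8$)
$H = -4$ ($H = \left(-3 - 2\right) + \left(3 - 2\right)^{2} = -5 + 1^{2} = -5 + 1 = -4$)
$H \left(\left(-1 - 6\right) + m\right) u = - 4 \left(\left(-1 - 6\right) + 8\right) \frac{5037}{5} = - 4 \left(-7 + 8\right) \frac{5037}{5} = \left(-4\right) 1 \cdot \frac{5037}{5} = \left(-4\right) \frac{5037}{5} = - \frac{20148}{5}$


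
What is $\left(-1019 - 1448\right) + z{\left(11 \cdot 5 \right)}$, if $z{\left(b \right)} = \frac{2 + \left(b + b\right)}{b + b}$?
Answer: $- \frac{135629}{55} \approx -2466.0$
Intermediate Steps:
$z{\left(b \right)} = \frac{2 + 2 b}{2 b}$
$\left(-1019 - 1448\right) + z{\left(11 \cdot 5 \right)} = \left(-1019 - 1448\right) + \frac{1 + 11 \cdot 5}{11 \cdot 5} = -2467 + \frac{1 + 55}{55} = -2467 + \frac{1}{55} \cdot 56 = -2467 + \frac{56}{55} = - \frac{135629}{55}$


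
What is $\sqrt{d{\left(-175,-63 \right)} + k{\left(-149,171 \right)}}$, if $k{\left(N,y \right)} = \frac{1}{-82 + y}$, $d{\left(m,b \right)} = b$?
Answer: $\frac{i \sqrt{498934}}{89} \approx 7.9365 i$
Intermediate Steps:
$\sqrt{d{\left(-175,-63 \right)} + k{\left(-149,171 \right)}} = \sqrt{-63 + \frac{1}{-82 + 171}} = \sqrt{-63 + \frac{1}{89}} = \sqrt{- \frac{5606}{89}} = \frac{i \sqrt{498934}}{89}$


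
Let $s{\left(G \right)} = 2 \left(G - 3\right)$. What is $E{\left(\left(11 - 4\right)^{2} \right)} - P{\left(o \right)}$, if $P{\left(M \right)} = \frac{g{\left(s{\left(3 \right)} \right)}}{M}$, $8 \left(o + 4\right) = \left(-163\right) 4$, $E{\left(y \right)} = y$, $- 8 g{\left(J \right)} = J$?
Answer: $49$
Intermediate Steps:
$s{\left(G \right)} = -6 + 2 G$ ($s{\left(G \right)} = 2 \left(-3 + G\right) = -6 + 2 G$)
$g{\left(J \right)} = - \frac{J}{8}$
$o = - \frac{171}{2}$ ($o = -4 + \frac{\left(-163\right) 4}{8} = -4 + \frac{1}{8} \left(-652\right) = -4 - \frac{163}{2} = - \frac{171}{2} \approx -85.5$)
$P{\left(M \right)} = 0$ ($P{\left(M \right)} = \frac{\left(- \frac{1}{8}\right) \left(-6 + 2 \cdot 3\right)}{M} = \frac{\left(- \frac{1}{8}\right) \left(-6 + 6\right)}{M} = \frac{\left(- \frac{1}{8}\right) 0}{M} = \frac{0}{M} = 0$)
$E{\left(\left(11 - 4\right)^{2} \right)} - P{\left(o \right)} = \left(11 - 4\right)^{2} - 0 = 7^{2} + 0 = 49 + 0 = 49$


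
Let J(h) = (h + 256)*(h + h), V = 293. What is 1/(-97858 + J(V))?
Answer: 1/223856 ≈ 4.4672e-6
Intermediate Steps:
J(h) = 2*h*(256 + h) (J(h) = (256 + h)*(2*h) = 2*h*(256 + h))
1/(-97858 + J(V)) = 1/(-97858 + 2*293*(256 + 293)) = 1/(-97858 + 2*293*549) = 1/(-97858 + 321714) = 1/223856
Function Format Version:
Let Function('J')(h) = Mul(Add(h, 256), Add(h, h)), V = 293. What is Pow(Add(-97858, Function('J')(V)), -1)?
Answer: Rational(1, 223856) ≈ 4.4672e-6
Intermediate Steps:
Function('J')(h) = Mul(2, h, Add(256, h)) (Function('J')(h) = Mul(Add(256, h), Mul(2, h)) = Mul(2, h, Add(256, h)))
Pow(Add(-97858, Function('J')(V)), -1) = Pow(Add(-97858, Mul(2, 293, Add(256, 293))), -1) = Pow(Add(-97858, Mul(2, 293, 549)), -1) = Pow(Add(-97858, 321714), -1) = Pow(223856, -1) = Rational(1, 223856)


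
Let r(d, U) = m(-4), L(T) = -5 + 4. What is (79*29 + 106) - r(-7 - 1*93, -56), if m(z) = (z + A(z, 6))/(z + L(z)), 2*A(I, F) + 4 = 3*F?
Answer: 11988/5 ≈ 2397.6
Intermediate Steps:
L(T) = -1
A(I, F) = -2 + 3*F/2 (A(I, F) = -2 + (3*F)/2 = -2 + 3*F/2)
m(z) = (7 + z)/(-1 + z) (m(z) = (z + (-2 + (3/2)*6))/(z - 1) = (z + (-2 + 9))/(-1 + z) = (z + 7)/(-1 + z) = (7 + z)/(-1 + z))
r(d, U) = -⅗ (r(d, U) = (7 - 4)/(-1 - 4) = 3/(-5) = -⅕*3 = -⅗)
(79*29 + 106) - r(-7 - 1*93, -56) = (79*29 + 106) - 1*(-⅗) = (2291 + 106) + ⅗ = 2397 + ⅗ = 11988/5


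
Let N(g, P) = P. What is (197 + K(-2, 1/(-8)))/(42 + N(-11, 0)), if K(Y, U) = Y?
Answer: 65/14 ≈ 4.6429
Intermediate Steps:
(197 + K(-2, 1/(-8)))/(42 + N(-11, 0)) = (197 - 2)/(42 + 0) = 195/42 = 195*(1/42) = 65/14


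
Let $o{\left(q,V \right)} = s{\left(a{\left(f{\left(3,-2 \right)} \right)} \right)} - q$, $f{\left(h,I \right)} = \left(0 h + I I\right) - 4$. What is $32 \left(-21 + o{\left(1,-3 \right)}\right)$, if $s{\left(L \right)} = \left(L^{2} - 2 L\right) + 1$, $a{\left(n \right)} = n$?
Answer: $-672$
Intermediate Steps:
$f{\left(h,I \right)} = -4 + I^{2}$ ($f{\left(h,I \right)} = \left(0 + I^{2}\right) - 4 = I^{2} - 4 = -4 + I^{2}$)
$s{\left(L \right)} = 1 + L^{2} - 2 L$
$o{\left(q,V \right)} = 1 - q$ ($o{\left(q,V \right)} = \left(1 + \left(-4 + \left(-2\right)^{2}\right)^{2} - 2 \left(-4 + \left(-2\right)^{2}\right)\right) - q = \left(1 + \left(-4 + 4\right)^{2} - 2 \left(-4 + 4\right)\right) - q = \left(1 + 0^{2} - 0\right) - q = \left(1 + 0 + 0\right) - q = 1 - q$)
$32 \left(-21 + o{\left(1,-3 \right)}\right) = 32 \left(-21 + \left(1 - 1\right)\right) = 32 \left(-21 + 0\right) = 32 \left(-21\right) = -672$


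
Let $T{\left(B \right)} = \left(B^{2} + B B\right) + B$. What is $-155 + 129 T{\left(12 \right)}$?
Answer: $38545$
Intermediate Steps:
$T{\left(B \right)} = B + 2 B^{2}$ ($T{\left(B \right)} = \left(B^{2} + B^{2}\right) + B = 2 B^{2} + B = B + 2 B^{2}$)
$-155 + 129 T{\left(12 \right)} = -155 + 129 \cdot 12 \left(1 + 2 \cdot 12\right) = -155 + 129 \cdot 12 \left(1 + 24\right) = -155 + 129 \cdot 12 \cdot 25 = -155 + 129 \cdot 300 = -155 + 38700 = 38545$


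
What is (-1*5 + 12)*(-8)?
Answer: -56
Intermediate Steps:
(-1*5 + 12)*(-8) = (-5 + 12)*(-8) = 7*(-8) = -56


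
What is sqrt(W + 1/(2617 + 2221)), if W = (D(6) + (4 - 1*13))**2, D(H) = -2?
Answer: sqrt(2832160362)/4838 ≈ 11.000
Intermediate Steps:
W = 121 (W = (-2 + (4 - 1*13))**2 = (-2 + (4 - 13))**2 = (-2 - 9)**2 = (-11)**2 = 121)
sqrt(W + 1/(2617 + 2221)) = sqrt(121 + 1/(2617 + 2221)) = sqrt(121 + 1/4838) = sqrt(585399/4838) = sqrt(2832160362)/4838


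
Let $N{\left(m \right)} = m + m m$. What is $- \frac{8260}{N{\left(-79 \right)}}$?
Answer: $- \frac{4130}{3081} \approx -1.3405$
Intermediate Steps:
$N{\left(m \right)} = m + m^{2}$
$- \frac{8260}{N{\left(-79 \right)}} = - \frac{8260}{\left(-79\right) \left(1 - 79\right)} = - \frac{8260}{\left(-79\right) \left(-78\right)} = - \frac{8260}{6162} = \left(-8260\right) \frac{1}{6162} = - \frac{4130}{3081}$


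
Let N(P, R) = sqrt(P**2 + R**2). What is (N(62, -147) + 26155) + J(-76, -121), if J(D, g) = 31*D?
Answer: 23799 + sqrt(25453) ≈ 23959.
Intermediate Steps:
(N(62, -147) + 26155) + J(-76, -121) = (sqrt(62**2 + (-147)**2) + 26155) + 31*(-76) = (sqrt(3844 + 21609) + 26155) - 2356 = (sqrt(25453) + 26155) - 2356 = (26155 + sqrt(25453)) - 2356 = 23799 + sqrt(25453)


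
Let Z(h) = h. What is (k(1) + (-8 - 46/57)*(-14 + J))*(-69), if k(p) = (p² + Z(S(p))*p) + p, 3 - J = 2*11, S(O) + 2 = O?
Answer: -382329/19 ≈ -20123.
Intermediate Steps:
S(O) = -2 + O
J = -19 (J = 3 - 2*11 = 3 - 1*22 = 3 - 22 = -19)
k(p) = p + p² + p*(-2 + p) (k(p) = (p² + (-2 + p)*p) + p = (p² + p*(-2 + p)) + p = p + p² + p*(-2 + p))
(k(1) + (-8 - 46/57)*(-14 + J))*(-69) = (1*(-1 + 2*1) + (-8 - 46/57)*(-14 - 19))*(-69) = (1*(-1 + 2) + (-8 - 46*1/57)*(-33))*(-69) = (1*1 + (-8 - 46/57)*(-33))*(-69) = (1 - 502/57*(-33))*(-69) = (1 + 5522/19)*(-69) = (5541/19)*(-69) = -382329/19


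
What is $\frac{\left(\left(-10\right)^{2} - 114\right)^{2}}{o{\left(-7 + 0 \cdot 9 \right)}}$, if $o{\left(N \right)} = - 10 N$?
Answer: $\frac{14}{5} \approx 2.8$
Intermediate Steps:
$\frac{\left(\left(-10\right)^{2} - 114\right)^{2}}{o{\left(-7 + 0 \cdot 9 \right)}} = \frac{\left(\left(-10\right)^{2} - 114\right)^{2}}{\left(-10\right) \left(-7 + 0 \cdot 9\right)} = \frac{\left(100 - 114\right)^{2}}{\left(-10\right) \left(-7 + 0\right)} = \frac{\left(-14\right)^{2}}{\left(-10\right) \left(-7\right)} = \frac{196}{70} = 196 \cdot \frac{1}{70} = \frac{14}{5}$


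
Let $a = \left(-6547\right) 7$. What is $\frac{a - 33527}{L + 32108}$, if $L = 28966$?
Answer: $- \frac{13226}{10179} \approx -1.2993$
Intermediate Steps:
$a = -45829$
$\frac{a - 33527}{L + 32108} = \frac{-45829 - 33527}{28966 + 32108} = - \frac{79356}{61074} = \left(-79356\right) \frac{1}{61074} = - \frac{13226}{10179}$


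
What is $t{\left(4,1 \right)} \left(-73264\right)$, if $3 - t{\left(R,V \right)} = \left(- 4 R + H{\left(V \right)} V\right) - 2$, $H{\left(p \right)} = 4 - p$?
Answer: $-1318752$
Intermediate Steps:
$t{\left(R,V \right)} = 5 + 4 R - V \left(4 - V\right)$ ($t{\left(R,V \right)} = 3 - \left(\left(- 4 R + \left(4 - V\right) V\right) - 2\right) = 3 - \left(\left(- 4 R + V \left(4 - V\right)\right) - 2\right) = 3 - \left(-2 - 4 R + V \left(4 - V\right)\right) = 3 + \left(2 + 4 R - V \left(4 - V\right)\right) = 5 + 4 R - V \left(4 - V\right)$)
$t{\left(4,1 \right)} \left(-73264\right) = \left(5 + 4 \cdot 4 + 1 \left(-4 + 1\right)\right) \left(-73264\right) = \left(5 + 16 + 1 \left(-3\right)\right) \left(-73264\right) = \left(5 + 16 - 3\right) \left(-73264\right) = 18 \left(-73264\right) = -1318752$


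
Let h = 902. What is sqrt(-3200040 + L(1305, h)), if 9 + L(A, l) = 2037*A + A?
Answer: 3*I*sqrt(60051) ≈ 735.16*I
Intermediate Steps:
L(A, l) = -9 + 2038*A (L(A, l) = -9 + (2037*A + A) = -9 + 2038*A)
sqrt(-3200040 + L(1305, h)) = sqrt(-3200040 + (-9 + 2038*1305)) = sqrt(-3200040 + (-9 + 2659590)) = sqrt(-3200040 + 2659581) = sqrt(-540459) = 3*I*sqrt(60051)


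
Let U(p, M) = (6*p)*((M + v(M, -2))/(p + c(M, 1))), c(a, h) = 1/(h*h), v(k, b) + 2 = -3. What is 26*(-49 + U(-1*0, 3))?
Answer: -1274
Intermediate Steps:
v(k, b) = -5 (v(k, b) = -2 - 3 = -5)
c(a, h) = h⁻² (c(a, h) = 1/(h²) = h⁻²)
U(p, M) = 6*p*(-5 + M)/(1 + p) (U(p, M) = (6*p)*((M - 5)/(p + 1⁻²)) = (6*p)*((-5 + M)/(p + 1)) = (6*p)*((-5 + M)/(1 + p)) = 6*p*(-5 + M)/(1 + p))
26*(-49 + U(-1*0, 3)) = 26*(-49 + 6*(-1*0)*(-5 + 3)/(1 - 1*0)) = 26*(-49 + 6*0*(-2)/(1 + 0)) = 26*(-49 + 6*0*(-2)/1) = 26*(-49 + 6*0*1*(-2)) = 26*(-49 + 0) = 26*(-49) = -1274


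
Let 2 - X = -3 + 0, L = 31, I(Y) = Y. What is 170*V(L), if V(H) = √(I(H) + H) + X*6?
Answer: 5100 + 170*√62 ≈ 6438.6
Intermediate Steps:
X = 5 (X = 2 - (-3 + 0) = 2 - 1*(-3) = 2 + 3 = 5)
V(H) = 30 + √2*√H (V(H) = √(H + H) + 5*6 = √(2*H) + 30 = √2*√H + 30 = 30 + √2*√H)
170*V(L) = 170*(30 + √2*√31) = 170*(30 + √62) = 5100 + 170*√62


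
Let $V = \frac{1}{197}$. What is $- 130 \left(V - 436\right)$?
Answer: $\frac{11165830}{197} \approx 56679.0$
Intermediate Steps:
$V = \frac{1}{197} \approx 0.0050761$
$- 130 \left(V - 436\right) = - 130 \left(\frac{1}{197} - 436\right) = \left(-130\right) \left(- \frac{85891}{197}\right) = \frac{11165830}{197}$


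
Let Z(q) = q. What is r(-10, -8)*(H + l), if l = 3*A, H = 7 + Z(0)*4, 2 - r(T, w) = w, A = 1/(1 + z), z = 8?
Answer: 220/3 ≈ 73.333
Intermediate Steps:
A = 1/9 (A = 1/(1 + 8) = 1/9 ≈ 0.11111)
r(T, w) = 2 - w
H = 7 (H = 7 + 0*4 = 7 + 0 = 7)
l = 1/3 (l = 3*(1/9) = 1/3 ≈ 0.33333)
r(-10, -8)*(H + l) = (2 - 1*(-8))*(7 + 1/3) = (2 + 8)*(22/3) = 10*(22/3) = 220/3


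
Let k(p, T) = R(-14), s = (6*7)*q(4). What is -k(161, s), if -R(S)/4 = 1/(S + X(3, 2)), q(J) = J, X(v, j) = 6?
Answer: -½ ≈ -0.50000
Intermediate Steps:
s = 168 (s = (6*7)*4 = 42*4 = 168)
R(S) = -4/(6 + S) (R(S) = -4/(S + 6) = -4/(6 + S))
k(p, T) = ½ (k(p, T) = -4/(6 - 14) = -4/(-8) = -4*(-⅛) = ½)
-k(161, s) = -1*½ = -½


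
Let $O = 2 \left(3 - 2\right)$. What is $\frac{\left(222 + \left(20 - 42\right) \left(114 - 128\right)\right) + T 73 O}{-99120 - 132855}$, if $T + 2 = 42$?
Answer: $- \frac{1274}{46395} \approx -0.02746$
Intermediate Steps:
$T = 40$ ($T = -2 + 42 = 40$)
$O = 2$ ($O = 2 \cdot 1 = 2$)
$\frac{\left(222 + \left(20 - 42\right) \left(114 - 128\right)\right) + T 73 O}{-99120 - 132855} = \frac{\left(222 + \left(20 - 42\right) \left(114 - 128\right)\right) + 40 \cdot 73 \cdot 2}{-99120 - 132855} = \frac{\left(222 + \left(20 - 42\right) \left(-14\right)\right) + 2920 \cdot 2}{-231975} = \left(\left(222 - -308\right) + 5840\right) \left(- \frac{1}{231975}\right) = \left(\left(222 + 308\right) + 5840\right) \left(- \frac{1}{231975}\right) = \left(530 + 5840\right) \left(- \frac{1}{231975}\right) = 6370 \left(- \frac{1}{231975}\right) = - \frac{1274}{46395}$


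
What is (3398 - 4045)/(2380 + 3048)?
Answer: -647/5428 ≈ -0.11920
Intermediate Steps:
(3398 - 4045)/(2380 + 3048) = -647/5428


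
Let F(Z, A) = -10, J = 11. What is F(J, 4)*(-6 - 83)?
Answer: 890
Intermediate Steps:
F(J, 4)*(-6 - 83) = -10*(-6 - 83) = -10*(-89) = 890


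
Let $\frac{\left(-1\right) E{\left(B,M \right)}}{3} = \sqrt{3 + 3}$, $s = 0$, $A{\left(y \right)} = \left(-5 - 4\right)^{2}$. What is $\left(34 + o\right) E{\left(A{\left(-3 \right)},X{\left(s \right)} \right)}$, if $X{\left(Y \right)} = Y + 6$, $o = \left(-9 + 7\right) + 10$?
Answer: $- 126 \sqrt{6} \approx -308.64$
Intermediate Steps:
$A{\left(y \right)} = 81$ ($A{\left(y \right)} = \left(-9\right)^{2} = 81$)
$o = 8$ ($o = -2 + 10 = 8$)
$X{\left(Y \right)} = 6 + Y$
$E{\left(B,M \right)} = - 3 \sqrt{6}$ ($E{\left(B,M \right)} = - 3 \sqrt{3 + 3} = - 3 \sqrt{6}$)
$\left(34 + o\right) E{\left(A{\left(-3 \right)},X{\left(s \right)} \right)} = \left(34 + 8\right) \left(- 3 \sqrt{6}\right) = 42 \left(- 3 \sqrt{6}\right) = - 126 \sqrt{6}$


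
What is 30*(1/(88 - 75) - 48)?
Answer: -18690/13 ≈ -1437.7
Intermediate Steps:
30*(1/(88 - 75) - 48) = 30*(1/13 - 48) = 30*(-623/13) = -18690/13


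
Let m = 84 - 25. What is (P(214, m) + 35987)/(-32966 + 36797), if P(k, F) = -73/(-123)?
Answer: 4426474/471213 ≈ 9.3938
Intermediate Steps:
m = 59
P(k, F) = 73/123 (P(k, F) = -73*(-1/123) = 73/123)
(P(214, m) + 35987)/(-32966 + 36797) = (73/123 + 35987)/(-32966 + 36797) = (4426474/123)/3831 = (4426474/123)*(1/3831) = 4426474/471213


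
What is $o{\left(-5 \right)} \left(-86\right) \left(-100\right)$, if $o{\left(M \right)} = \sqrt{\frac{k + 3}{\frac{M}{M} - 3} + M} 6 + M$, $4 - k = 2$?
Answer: $-43000 + 25800 i \sqrt{30} \approx -43000.0 + 1.4131 \cdot 10^{5} i$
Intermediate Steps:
$k = 2$ ($k = 4 - 2 = 2$)
$o{\left(M \right)} = M + 6 \sqrt{- \frac{5}{2} + M}$ ($o{\left(M \right)} = \sqrt{\frac{2 + 3}{\frac{M}{M} - 3} + M} 6 + M = \sqrt{\frac{5}{1 - 3} + M} 6 + M = \sqrt{\frac{5}{-2} + M} 6 + M = \sqrt{5 \left(- \frac{1}{2}\right) + M} 6 + M = \sqrt{- \frac{5}{2} + M} 6 + M = 6 \sqrt{- \frac{5}{2} + M} + M = M + 6 \sqrt{- \frac{5}{2} + M}$)
$o{\left(-5 \right)} \left(-86\right) \left(-100\right) = \left(-5 + 3 \sqrt{-10 + 4 \left(-5\right)}\right) \left(-86\right) \left(-100\right) = \left(-5 + 3 \sqrt{-10 - 20}\right) \left(-86\right) \left(-100\right) = \left(-5 + 3 \sqrt{-30}\right) \left(-86\right) \left(-100\right) = \left(-5 + 3 i \sqrt{30}\right) \left(-86\right) \left(-100\right) = \left(430 - 258 i \sqrt{30}\right) \left(-100\right) = -43000 + 25800 i \sqrt{30}$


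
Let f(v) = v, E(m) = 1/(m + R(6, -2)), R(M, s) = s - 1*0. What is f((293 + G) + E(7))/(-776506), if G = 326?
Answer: -1548/1941265 ≈ -0.00079742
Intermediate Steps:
R(M, s) = s (R(M, s) = s + 0 = s)
E(m) = 1/(-2 + m) (E(m) = 1/(m - 2) = 1/(-2 + m))
f((293 + G) + E(7))/(-776506) = ((293 + 326) + 1/(-2 + 7))/(-776506) = (619 + 1/5)*(-1/776506) = (619 + ⅕)*(-1/776506) = (3096/5)*(-1/776506) = -1548/1941265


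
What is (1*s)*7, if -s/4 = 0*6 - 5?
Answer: 140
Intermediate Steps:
s = 20 (s = -4*(0*6 - 5) = -4*(0 - 5) = -4*(-5) = 20)
(1*s)*7 = (1*20)*7 = 20*7 = 140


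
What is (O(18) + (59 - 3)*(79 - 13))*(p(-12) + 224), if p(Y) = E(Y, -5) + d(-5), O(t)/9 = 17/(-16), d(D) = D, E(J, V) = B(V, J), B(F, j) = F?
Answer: 6311181/8 ≈ 7.8890e+5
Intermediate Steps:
E(J, V) = V
O(t) = -153/16 (O(t) = 9*(17/(-16)) = 9*(17*(-1/16)) = 9*(-17/16) = -153/16)
p(Y) = -10 (p(Y) = -5 - 5 = -10)
(O(18) + (59 - 3)*(79 - 13))*(p(-12) + 224) = (-153/16 + (59 - 3)*(79 - 13))*(-10 + 224) = (-153/16 + 56*66)*214 = (-153/16 + 3696)*214 = (58983/16)*214 = 6311181/8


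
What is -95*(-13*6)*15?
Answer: 111150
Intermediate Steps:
-95*(-13*6)*15 = -(-7410)*15 = -95*(-1170) = 111150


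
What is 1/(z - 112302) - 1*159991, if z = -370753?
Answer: -77284452506/483055 ≈ -1.5999e+5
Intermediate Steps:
1/(z - 112302) - 1*159991 = 1/(-370753 - 112302) - 1*159991 = 1/(-483055) - 159991 = -1/483055 - 159991 = -77284452506/483055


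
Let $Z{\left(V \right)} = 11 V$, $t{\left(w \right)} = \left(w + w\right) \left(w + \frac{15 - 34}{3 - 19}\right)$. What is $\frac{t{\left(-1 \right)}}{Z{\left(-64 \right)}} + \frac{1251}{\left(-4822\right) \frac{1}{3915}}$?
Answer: $- \frac{13791817407}{13578752} \approx -1015.7$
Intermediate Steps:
$t{\left(w \right)} = 2 w \left(\frac{19}{16} + w\right)$ ($t{\left(w \right)} = 2 w \left(w - \frac{19}{-16}\right) = 2 w \left(w - - \frac{19}{16}\right) = 2 w \left(w + \frac{19}{16}\right) = 2 w \left(\frac{19}{16} + w\right)$)
$\frac{t{\left(-1 \right)}}{Z{\left(-64 \right)}} + \frac{1251}{\left(-4822\right) \frac{1}{3915}} = \frac{\frac{1}{8} \left(-1\right) \left(19 + 16 \left(-1\right)\right)}{11 \left(-64\right)} + \frac{1251}{\left(-4822\right) \frac{1}{3915}} = \frac{\frac{1}{8} \left(-1\right) \left(19 - 16\right)}{-704} + \frac{1251}{\left(-4822\right) \frac{1}{3915}} = \frac{1}{8} \left(-1\right) 3 \left(- \frac{1}{704}\right) + \frac{1251}{- \frac{4822}{3915}} = \left(- \frac{3}{8}\right) \left(- \frac{1}{704}\right) + 1251 \left(- \frac{3915}{4822}\right) = \frac{3}{5632} - \frac{4897665}{4822} = - \frac{13791817407}{13578752}$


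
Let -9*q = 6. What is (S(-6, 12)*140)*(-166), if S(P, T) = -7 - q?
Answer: 441560/3 ≈ 1.4719e+5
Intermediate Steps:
q = -2/3 (q = -1/9*6 = -2/3 ≈ -0.66667)
S(P, T) = -19/3 (S(P, T) = -7 - 1*(-2/3) = -7 + 2/3 = -19/3)
(S(-6, 12)*140)*(-166) = -19/3*140*(-166) = -2660/3*(-166) = 441560/3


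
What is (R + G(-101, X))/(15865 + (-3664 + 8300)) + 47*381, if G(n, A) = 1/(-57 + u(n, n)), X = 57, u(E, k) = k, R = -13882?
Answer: 58001408949/3239158 ≈ 17906.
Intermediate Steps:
G(n, A) = 1/(-57 + n)
(R + G(-101, X))/(15865 + (-3664 + 8300)) + 47*381 = (-13882 + 1/(-57 - 101))/(15865 + (-3664 + 8300)) + 47*381 = (-13882 + 1/(-158))/(15865 + 4636) + 17907 = (-13882 - 1/158)/20501 + 17907 = -2193357/158*1/20501 + 17907 = -2193357/3239158 + 17907 = 58001408949/3239158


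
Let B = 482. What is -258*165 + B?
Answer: -42088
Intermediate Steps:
-258*165 + B = -258*165 + 482 = -42570 + 482 = -42088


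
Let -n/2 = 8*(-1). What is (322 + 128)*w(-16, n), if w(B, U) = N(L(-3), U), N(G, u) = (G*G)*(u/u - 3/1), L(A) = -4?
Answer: -14400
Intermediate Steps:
n = 16 (n = -16*(-1) = -2*(-8) = 16)
N(G, u) = -2*G**2 (N(G, u) = G**2*(1 - 3*1) = G**2*(1 - 3) = G**2*(-2) = -2*G**2)
w(B, U) = -32 (w(B, U) = -2*(-4)**2 = -2*16 = -32)
(322 + 128)*w(-16, n) = (322 + 128)*(-32) = 450*(-32) = -14400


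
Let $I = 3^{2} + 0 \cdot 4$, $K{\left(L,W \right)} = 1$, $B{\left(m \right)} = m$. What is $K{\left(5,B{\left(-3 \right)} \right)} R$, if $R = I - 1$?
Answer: $8$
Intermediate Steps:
$I = 9$ ($I = 9 + 0 = 9$)
$R = 8$ ($R = 9 - 1 = 8$)
$K{\left(5,B{\left(-3 \right)} \right)} R = 1 \cdot 8 = 8$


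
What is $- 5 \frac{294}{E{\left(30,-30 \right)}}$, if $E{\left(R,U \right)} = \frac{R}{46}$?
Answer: $-2254$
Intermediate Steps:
$E{\left(R,U \right)} = \frac{R}{46}$ ($E{\left(R,U \right)} = R \frac{1}{46} = \frac{R}{46}$)
$- 5 \frac{294}{E{\left(30,-30 \right)}} = - 5 \frac{294}{\frac{1}{46} \cdot 30} = - 5 \frac{294}{\frac{15}{23}} = - 5 \cdot 294 \cdot \frac{23}{15} = \left(-5\right) \frac{2254}{5} = -2254$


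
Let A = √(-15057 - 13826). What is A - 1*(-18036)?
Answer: 18036 + I*√28883 ≈ 18036.0 + 169.95*I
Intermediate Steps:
A = I*√28883 (A = √(-28883) = I*√28883 ≈ 169.95*I)
A - 1*(-18036) = I*√28883 - 1*(-18036) = I*√28883 + 18036 = 18036 + I*√28883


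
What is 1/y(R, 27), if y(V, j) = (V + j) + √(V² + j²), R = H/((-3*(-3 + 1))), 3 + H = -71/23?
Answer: -1793/3780 + √3475669/3780 ≈ 0.018866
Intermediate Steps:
H = -140/23 (H = -3 - 71/23 = -140/23 ≈ -6.0870)
R = -70/69 (R = -140*(-1/(3*(-3 + 1)))/23 = -140/(23*((-3*(-2)))) = -140/23/6 = -140/23*⅙ = -70/69 ≈ -1.0145)
y(V, j) = V + j + √(V² + j²)
1/y(R, 27) = 1/(-70/69 + 27 + √((-70/69)² + 27²)) = 1/(-70/69 + 27 + √(4900/4761 + 729)) = 1/(-70/69 + 27 + √(3475669/4761)) = 1/(-70/69 + 27 + √3475669/69) = 1/(1793/69 + √3475669/69)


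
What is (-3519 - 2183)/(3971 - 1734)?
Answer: -5702/2237 ≈ -2.5490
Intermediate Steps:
(-3519 - 2183)/(3971 - 1734) = -5702/2237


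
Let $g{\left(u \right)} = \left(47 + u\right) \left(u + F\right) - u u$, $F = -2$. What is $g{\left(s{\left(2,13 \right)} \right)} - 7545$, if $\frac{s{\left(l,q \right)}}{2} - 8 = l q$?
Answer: $-4579$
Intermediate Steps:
$s{\left(l,q \right)} = 16 + 2 l q$
$g{\left(u \right)} = - u^{2} + \left(-2 + u\right) \left(47 + u\right)$ ($g{\left(u \right)} = \left(47 + u\right) \left(u - 2\right) - u u = \left(47 + u\right) \left(-2 + u\right) - u^{2} = \left(-2 + u\right) \left(47 + u\right) - u^{2} = - u^{2} + \left(-2 + u\right) \left(47 + u\right)$)
$g{\left(s{\left(2,13 \right)} \right)} - 7545 = \left(-94 + 45 \left(16 + 2 \cdot 2 \cdot 13\right)\right) - 7545 = \left(-94 + 45 \left(16 + 52\right)\right) - 7545 = \left(-94 + 45 \cdot 68\right) - 7545 = \left(-94 + 3060\right) - 7545 = 2966 - 7545 = -4579$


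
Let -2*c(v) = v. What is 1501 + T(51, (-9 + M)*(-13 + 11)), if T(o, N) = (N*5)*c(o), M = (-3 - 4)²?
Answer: 11701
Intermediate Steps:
c(v) = -v/2
M = 49 (M = (-7)² = 49)
T(o, N) = -5*N*o/2 (T(o, N) = (N*5)*(-o/2) = (5*N)*(-o/2) = -5*N*o/2)
1501 + T(51, (-9 + M)*(-13 + 11)) = 1501 - 5/2*(-9 + 49)*(-13 + 11)*51 = 1501 - 5/2*40*(-2)*51 = 1501 - 5/2*(-80)*51 = 1501 + 10200 = 11701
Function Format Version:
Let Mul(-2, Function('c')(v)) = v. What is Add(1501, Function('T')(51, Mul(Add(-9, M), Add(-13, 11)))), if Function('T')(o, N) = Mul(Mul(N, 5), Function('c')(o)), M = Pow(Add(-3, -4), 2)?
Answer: 11701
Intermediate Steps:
Function('c')(v) = Mul(Rational(-1, 2), v)
M = 49 (M = Pow(-7, 2) = 49)
Function('T')(o, N) = Mul(Rational(-5, 2), N, o) (Function('T')(o, N) = Mul(Mul(N, 5), Mul(Rational(-1, 2), o)) = Mul(Mul(5, N), Mul(Rational(-1, 2), o)) = Mul(Rational(-5, 2), N, o))
Add(1501, Function('T')(51, Mul(Add(-9, M), Add(-13, 11)))) = Add(1501, Mul(Rational(-5, 2), Mul(Add(-9, 49), Add(-13, 11)), 51)) = Add(1501, Mul(Rational(-5, 2), Mul(40, -2), 51)) = Add(1501, Mul(Rational(-5, 2), -80, 51)) = Add(1501, 10200) = 11701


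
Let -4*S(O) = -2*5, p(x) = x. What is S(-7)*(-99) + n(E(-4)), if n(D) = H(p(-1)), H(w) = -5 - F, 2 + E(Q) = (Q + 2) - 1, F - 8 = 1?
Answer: -523/2 ≈ -261.50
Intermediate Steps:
F = 9 (F = 8 + 1 = 9)
E(Q) = -1 + Q (E(Q) = -2 + ((Q + 2) - 1) = -2 + ((2 + Q) - 1) = -2 + (1 + Q) = -1 + Q)
H(w) = -14 (H(w) = -5 - 1*9 = -5 - 9 = -14)
n(D) = -14
S(O) = 5/2 (S(O) = -(-1)*5/2 = -1/4*(-10) = 5/2)
S(-7)*(-99) + n(E(-4)) = (5/2)*(-99) - 14 = -495/2 - 14 = -523/2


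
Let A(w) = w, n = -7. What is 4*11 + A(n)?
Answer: 37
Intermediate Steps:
4*11 + A(n) = 4*11 - 7 = 44 - 7 = 37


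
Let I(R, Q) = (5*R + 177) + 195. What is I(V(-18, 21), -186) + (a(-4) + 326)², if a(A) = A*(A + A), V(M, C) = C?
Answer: 128641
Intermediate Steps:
a(A) = 2*A² (a(A) = A*(2*A) = 2*A²)
I(R, Q) = 372 + 5*R (I(R, Q) = (177 + 5*R) + 195 = 372 + 5*R)
I(V(-18, 21), -186) + (a(-4) + 326)² = (372 + 5*21) + (2*(-4)² + 326)² = (372 + 105) + (2*16 + 326)² = 477 + (32 + 326)² = 477 + 358² = 477 + 128164 = 128641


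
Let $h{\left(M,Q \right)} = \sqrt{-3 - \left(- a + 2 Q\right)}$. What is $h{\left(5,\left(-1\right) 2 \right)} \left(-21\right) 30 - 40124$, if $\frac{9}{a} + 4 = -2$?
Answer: $-40124 - 315 i \sqrt{2} \approx -40124.0 - 445.48 i$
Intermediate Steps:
$a = - \frac{3}{2}$ ($a = \frac{9}{-4 - 2} = \frac{9}{-6} = 9 \left(- \frac{1}{6}\right) = - \frac{3}{2} \approx -1.5$)
$h{\left(M,Q \right)} = \sqrt{- \frac{9}{2} - 2 Q}$ ($h{\left(M,Q \right)} = \sqrt{-3 - \left(\frac{3}{2} + 2 Q\right)} = \sqrt{- \frac{9}{2} - 2 Q}$)
$h{\left(5,\left(-1\right) 2 \right)} \left(-21\right) 30 - 40124 = \frac{\sqrt{-18 - 8 \left(\left(-1\right) 2\right)}}{2} \left(-21\right) 30 - 40124 = \frac{\sqrt{-18 - -16}}{2} \left(-21\right) 30 - 40124 = \frac{\sqrt{-18 + 16}}{2} \left(-21\right) 30 - 40124 = \frac{\sqrt{-2}}{2} \left(-21\right) 30 - 40124 = \frac{i \sqrt{2}}{2} \left(-21\right) 30 - 40124 = - \frac{21 i \sqrt{2}}{2} \cdot 30 - 40124 = - 315 i \sqrt{2} - 40124 = -40124 - 315 i \sqrt{2}$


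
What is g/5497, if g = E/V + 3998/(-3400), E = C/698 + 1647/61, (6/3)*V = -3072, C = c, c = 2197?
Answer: -544739243/2504732236800 ≈ -0.00021748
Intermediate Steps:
C = 2197
V = -1536 (V = (½)*(-3072) = -1536)
E = 21043/698 (E = 2197/698 + 1647/61 = 2197*(1/698) + 1647*(1/61) = 2197/698 + 27 = 21043/698 ≈ 30.148)
g = -544739243/455654400 (g = (21043/698)/(-1536) + 3998/(-3400) = (21043/698)*(-1/1536) + 3998*(-1/3400) = -21043/1072128 - 1999/1700 = -544739243/455654400 ≈ -1.1955)
g/5497 = -544739243/455654400/5497 = -544739243/455654400*1/5497 = -544739243/2504732236800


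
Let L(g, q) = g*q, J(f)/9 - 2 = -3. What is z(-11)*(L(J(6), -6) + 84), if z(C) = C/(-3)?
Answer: 506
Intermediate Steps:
z(C) = -C/3 (z(C) = C*(-1/3) = -C/3)
J(f) = -9 (J(f) = 18 + 9*(-3) = 18 - 27 = -9)
z(-11)*(L(J(6), -6) + 84) = (-1/3*(-11))*(-9*(-6) + 84) = 11*(54 + 84)/3 = (11/3)*138 = 506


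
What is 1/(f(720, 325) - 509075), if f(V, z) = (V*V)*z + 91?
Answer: 1/167971016 ≈ 5.9534e-9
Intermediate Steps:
f(V, z) = 91 + z*V**2 (f(V, z) = V**2*z + 91 = z*V**2 + 91 = 91 + z*V**2)
1/(f(720, 325) - 509075) = 1/((91 + 325*720**2) - 509075) = 1/((91 + 325*518400) - 509075) = 1/((91 + 168480000) - 509075) = 1/(168480091 - 509075) = 1/167971016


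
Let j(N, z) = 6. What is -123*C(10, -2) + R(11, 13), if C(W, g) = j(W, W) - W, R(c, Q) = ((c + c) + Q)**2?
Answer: 1717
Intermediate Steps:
R(c, Q) = (Q + 2*c)**2 (R(c, Q) = (2*c + Q)**2 = (Q + 2*c)**2)
C(W, g) = 6 - W
-123*C(10, -2) + R(11, 13) = -123*(6 - 1*10) + (13 + 2*11)**2 = -123*(6 - 10) + (13 + 22)**2 = -123*(-4) + 35**2 = 492 + 1225 = 1717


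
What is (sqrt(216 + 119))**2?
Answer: 335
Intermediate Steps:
(sqrt(216 + 119))**2 = (sqrt(335))**2 = 335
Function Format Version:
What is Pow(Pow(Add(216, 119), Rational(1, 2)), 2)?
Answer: 335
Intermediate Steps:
Pow(Pow(Add(216, 119), Rational(1, 2)), 2) = Pow(Pow(335, Rational(1, 2)), 2) = 335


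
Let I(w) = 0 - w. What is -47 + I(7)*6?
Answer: -89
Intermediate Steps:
I(w) = -w
-47 + I(7)*6 = -47 - 1*7*6 = -47 - 7*6 = -47 - 42 = -89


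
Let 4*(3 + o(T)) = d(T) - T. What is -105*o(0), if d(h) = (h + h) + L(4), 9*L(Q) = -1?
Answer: 3815/12 ≈ 317.92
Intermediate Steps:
L(Q) = -⅑ (L(Q) = (⅑)*(-1) = -⅑)
d(h) = -⅑ + 2*h (d(h) = (h + h) - ⅑ = 2*h - ⅑ = -⅑ + 2*h)
o(T) = -109/36 + T/4 (o(T) = -3 + ((-⅑ + 2*T) - T)/4 = -3 + (-⅑ + T)/4 = -3 + (-1/36 + T/4) = -109/36 + T/4)
-105*o(0) = -105*(-109/36 + (¼)*0) = -105*(-109/36 + 0) = -105*(-109/36) = 3815/12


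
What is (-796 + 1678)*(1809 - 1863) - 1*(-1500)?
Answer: -46128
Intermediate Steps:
(-796 + 1678)*(1809 - 1863) - 1*(-1500) = 882*(-54) + 1500 = -47628 + 1500 = -46128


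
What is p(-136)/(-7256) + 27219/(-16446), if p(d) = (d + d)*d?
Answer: -33577979/4972174 ≈ -6.7532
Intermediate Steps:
p(d) = 2*d² (p(d) = (2*d)*d = 2*d²)
p(-136)/(-7256) + 27219/(-16446) = (2*(-136)²)/(-7256) + 27219/(-16446) = (2*18496)*(-1/7256) + 27219*(-1/16446) = 36992*(-1/7256) - 9073/5482 = -4624/907 - 9073/5482 = -33577979/4972174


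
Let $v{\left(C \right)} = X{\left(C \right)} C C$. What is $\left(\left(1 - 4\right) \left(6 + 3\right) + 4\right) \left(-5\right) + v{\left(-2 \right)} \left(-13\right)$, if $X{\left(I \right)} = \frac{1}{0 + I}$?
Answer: $141$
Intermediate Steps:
$X{\left(I \right)} = \frac{1}{I}$
$v{\left(C \right)} = C$ ($v{\left(C \right)} = \frac{C}{C} C = 1 C = C$)
$\left(\left(1 - 4\right) \left(6 + 3\right) + 4\right) \left(-5\right) + v{\left(-2 \right)} \left(-13\right) = \left(\left(1 - 4\right) \left(6 + 3\right) + 4\right) \left(-5\right) - -26 = \left(\left(-3\right) 9 + 4\right) \left(-5\right) + 26 = \left(-27 + 4\right) \left(-5\right) + 26 = \left(-23\right) \left(-5\right) + 26 = 115 + 26 = 141$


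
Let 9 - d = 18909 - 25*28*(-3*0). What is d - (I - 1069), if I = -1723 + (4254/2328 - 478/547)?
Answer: -3418899847/212236 ≈ -16109.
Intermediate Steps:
I = -365480269/212236 (I = -1723 + (4254*(1/2328) - 478*1/547) = -1723 + (709/388 - 478/547) = -1723 + 202359/212236 = -365480269/212236 ≈ -1722.0)
d = -18900 (d = 9 - (18909 - 25*28*(-3*0)) = 9 - (18909 - 700*0) = 9 - (18909 - 1*0) = 9 - (18909 + 0) = 9 - 1*18909 = 9 - 18909 = -18900)
d - (I - 1069) = -18900 - (-365480269/212236 - 1069) = -18900 - 1*(-592360553/212236) = -18900 + 592360553/212236 = -3418899847/212236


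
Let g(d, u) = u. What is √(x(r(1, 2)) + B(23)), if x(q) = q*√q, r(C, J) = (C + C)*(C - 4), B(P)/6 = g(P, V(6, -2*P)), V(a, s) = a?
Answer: √(36 - 6*I*√6) ≈ 6.119 - 1.2009*I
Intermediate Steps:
B(P) = 36 (B(P) = 6*6 = 36)
r(C, J) = 2*C*(-4 + C) (r(C, J) = (2*C)*(-4 + C) = 2*C*(-4 + C))
x(q) = q^(3/2)
√(x(r(1, 2)) + B(23)) = √((2*1*(-4 + 1))^(3/2) + 36) = √((2*1*(-3))^(3/2) + 36) = √((-6)^(3/2) + 36) = √(-6*I*√6 + 36) = √(36 - 6*I*√6)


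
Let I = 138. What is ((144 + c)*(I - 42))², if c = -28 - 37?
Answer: 57517056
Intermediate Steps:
c = -65
((144 + c)*(I - 42))² = ((144 - 65)*(138 - 42))² = (79*96)² = 7584² = 57517056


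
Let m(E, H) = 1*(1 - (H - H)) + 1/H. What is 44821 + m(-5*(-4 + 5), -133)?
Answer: 5961325/133 ≈ 44822.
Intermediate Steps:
m(E, H) = 1 + 1/H (m(E, H) = 1*(1 - 1*0) + 1/H = 1*(1 + 0) + 1/H = 1*1 + 1/H = 1 + 1/H)
44821 + m(-5*(-4 + 5), -133) = 44821 + (1 - 133)/(-133) = 44821 - 1/133*(-132) = 44821 + 132/133 = 5961325/133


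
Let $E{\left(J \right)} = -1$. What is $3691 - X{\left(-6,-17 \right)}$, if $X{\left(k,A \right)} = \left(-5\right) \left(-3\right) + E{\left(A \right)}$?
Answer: $3677$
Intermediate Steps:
$X{\left(k,A \right)} = 14$ ($X{\left(k,A \right)} = \left(-5\right) \left(-3\right) - 1 = 15 - 1 = 14$)
$3691 - X{\left(-6,-17 \right)} = 3691 - 14 = 3677$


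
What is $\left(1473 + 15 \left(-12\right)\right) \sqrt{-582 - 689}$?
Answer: $1293 i \sqrt{1271} \approx 46097.0 i$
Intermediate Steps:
$\left(1473 + 15 \left(-12\right)\right) \sqrt{-582 - 689} = \left(1473 - 180\right) \sqrt{-1271} = 1293 i \sqrt{1271}$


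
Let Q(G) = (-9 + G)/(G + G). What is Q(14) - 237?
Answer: -6631/28 ≈ -236.82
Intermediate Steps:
Q(G) = (-9 + G)/(2*G) (Q(G) = (-9 + G)/((2*G)) = (-9 + G)*(1/(2*G)) = (-9 + G)/(2*G))
Q(14) - 237 = (½)*(-9 + 14)/14 - 237 = (½)*(1/14)*5 - 237 = 5/28 - 237 = -6631/28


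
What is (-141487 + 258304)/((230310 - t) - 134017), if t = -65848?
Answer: 38939/54047 ≈ 0.72047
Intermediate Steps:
(-141487 + 258304)/((230310 - t) - 134017) = (-141487 + 258304)/((230310 - 1*(-65848)) - 134017) = 116817/((230310 + 65848) - 134017) = 116817/(296158 - 134017) = 116817/162141 = 116817*(1/162141) = 38939/54047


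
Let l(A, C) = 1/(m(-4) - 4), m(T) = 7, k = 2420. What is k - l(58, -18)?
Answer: 7259/3 ≈ 2419.7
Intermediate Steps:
l(A, C) = 1/3 (l(A, C) = 1/(7 - 4) = 1/3)
k - l(58, -18) = 2420 - 1*1/3 = 2420 - 1/3 = 7259/3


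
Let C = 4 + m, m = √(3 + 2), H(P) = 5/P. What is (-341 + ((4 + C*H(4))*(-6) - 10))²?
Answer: 657225/4 + 6075*√5 ≈ 1.7789e+5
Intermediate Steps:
m = √5 ≈ 2.2361
C = 4 + √5 ≈ 6.2361
(-341 + ((4 + C*H(4))*(-6) - 10))² = (-341 + ((4 + (4 + √5)*(5/4))*(-6) - 10))² = (-341 + ((4 + (5 + 5*√5/4))*(-6) - 10))² = (-341 + ((9 + 5*√5/4)*(-6) - 10))² = (-341 + ((-54 - 15*√5/2) - 10))² = (-341 + (-64 - 15*√5/2))² = (-405 - 15*√5/2)²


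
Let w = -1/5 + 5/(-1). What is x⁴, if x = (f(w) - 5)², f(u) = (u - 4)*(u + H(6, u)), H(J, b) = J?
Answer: 83112785039841492321/152587890625 ≈ 5.4469e+8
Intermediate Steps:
w = -26/5 (w = -1*⅕ + 5*(-1) = -⅕ - 5 = -26/5 ≈ -5.2000)
f(u) = (-4 + u)*(6 + u) (f(u) = (u - 4)*(u + 6) = (-4 + u)*(6 + u))
x = 95481/625 (x = ((-24 + (-26/5)² + 2*(-26/5)) - 5)² = ((-24 + 676/25 - 52/5) - 5)² = (-184/25 - 5)² = (-309/25)² = 95481/625 ≈ 152.77)
x⁴ = (95481/625)⁴ = 83112785039841492321/152587890625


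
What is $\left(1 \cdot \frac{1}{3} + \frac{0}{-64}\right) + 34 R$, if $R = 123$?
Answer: $\frac{12547}{3} \approx 4182.3$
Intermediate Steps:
$\left(1 \cdot \frac{1}{3} + \frac{0}{-64}\right) + 34 R = \left(1 \cdot \frac{1}{3} + \frac{0}{-64}\right) + 34 \cdot 123 = \left(1 \cdot \frac{1}{3} + 0 \left(- \frac{1}{64}\right)\right) + 4182 = \left(\frac{1}{3} + 0\right) + 4182 = \frac{1}{3} + 4182 = \frac{12547}{3}$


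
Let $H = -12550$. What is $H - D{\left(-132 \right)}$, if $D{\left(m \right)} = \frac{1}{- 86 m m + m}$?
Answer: $- \frac{18807379799}{1498596} \approx -12550.0$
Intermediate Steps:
$D{\left(m \right)} = \frac{1}{m - 86 m^{2}}$ ($D{\left(m \right)} = \frac{1}{- 86 m^{2} + m} = \frac{1}{m - 86 m^{2}}$)
$H - D{\left(-132 \right)} = -12550 - - \frac{1}{\left(-132\right) \left(-1 + 86 \left(-132\right)\right)} = -12550 - \left(-1\right) \left(- \frac{1}{132}\right) \frac{1}{-1 - 11352} = -12550 - \left(-1\right) \left(- \frac{1}{132}\right) \frac{1}{-11353} = -12550 - \left(-1\right) \left(- \frac{1}{132}\right) \left(- \frac{1}{11353}\right) = -12550 - - \frac{1}{1498596} = -12550 + \frac{1}{1498596} = - \frac{18807379799}{1498596}$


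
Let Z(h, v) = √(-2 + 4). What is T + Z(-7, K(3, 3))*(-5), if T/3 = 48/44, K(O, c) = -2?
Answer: 36/11 - 5*√2 ≈ -3.7983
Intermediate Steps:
T = 36/11 (T = 3*(48/44) = 3*(48*(1/44)) = 3*(12/11) = 36/11 ≈ 3.2727)
Z(h, v) = √2
T + Z(-7, K(3, 3))*(-5) = 36/11 + √2*(-5) = 36/11 - 5*√2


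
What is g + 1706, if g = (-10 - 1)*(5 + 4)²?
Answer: 815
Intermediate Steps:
g = -891 (g = -11*9² = -11*81 = -891)
g + 1706 = -891 + 1706 = 815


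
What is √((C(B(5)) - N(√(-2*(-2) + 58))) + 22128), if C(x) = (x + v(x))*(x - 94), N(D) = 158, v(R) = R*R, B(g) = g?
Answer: 10*√193 ≈ 138.92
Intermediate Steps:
v(R) = R²
C(x) = (-94 + x)*(x + x²) (C(x) = (x + x²)*(x - 94) = (x + x²)*(-94 + x) = (-94 + x)*(x + x²))
√((C(B(5)) - N(√(-2*(-2) + 58))) + 22128) = √((5*(-94 + 5² - 93*5) - 1*158) + 22128) = √((5*(-94 + 25 - 465) - 158) + 22128) = √((5*(-534) - 158) + 22128) = √((-2670 - 158) + 22128) = √(-2828 + 22128) = √19300 = 10*√193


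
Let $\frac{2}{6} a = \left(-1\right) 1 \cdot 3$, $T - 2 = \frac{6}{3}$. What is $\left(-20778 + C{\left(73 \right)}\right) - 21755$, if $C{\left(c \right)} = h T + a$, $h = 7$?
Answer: $-42514$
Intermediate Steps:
$T = 4$ ($T = 2 + \frac{6}{3} = 2 + 6 \cdot \frac{1}{3} = 2 + 2 = 4$)
$a = -9$ ($a = 3 \left(-1\right) 1 \cdot 3 = 3 \left(\left(-1\right) 3\right) = 3 \left(-3\right) = -9$)
$C{\left(c \right)} = 19$ ($C{\left(c \right)} = 7 \cdot 4 - 9 = 28 - 9 = 19$)
$\left(-20778 + C{\left(73 \right)}\right) - 21755 = \left(-20778 + 19\right) - 21755 = -20759 - 21755 = -42514$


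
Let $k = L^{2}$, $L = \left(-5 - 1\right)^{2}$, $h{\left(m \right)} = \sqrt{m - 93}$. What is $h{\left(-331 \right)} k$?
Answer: $2592 i \sqrt{106} \approx 26686.0 i$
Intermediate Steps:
$h{\left(m \right)} = \sqrt{-93 + m}$
$L = 36$ ($L = \left(-6\right)^{2} = 36$)
$k = 1296$ ($k = 36^{2} = 1296$)
$h{\left(-331 \right)} k = \sqrt{-93 - 331} \cdot 1296 = \sqrt{-424} \cdot 1296 = 2 i \sqrt{106} \cdot 1296 = 2592 i \sqrt{106}$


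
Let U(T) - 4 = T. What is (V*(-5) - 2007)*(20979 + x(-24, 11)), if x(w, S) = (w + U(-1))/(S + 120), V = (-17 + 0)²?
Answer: -9486883056/131 ≈ -7.2419e+7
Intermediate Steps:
V = 289 (V = (-17)² = 289)
U(T) = 4 + T
x(w, S) = (3 + w)/(120 + S) (x(w, S) = (w + (4 - 1))/(S + 120) = (w + 3)/(120 + S) = (3 + w)/(120 + S))
(V*(-5) - 2007)*(20979 + x(-24, 11)) = (289*(-5) - 2007)*(20979 + (3 - 24)/(120 + 11)) = (-1445 - 2007)*(20979 - 21/131) = -3452*(20979 + (1/131)*(-21)) = -3452*(20979 - 21/131) = -3452*2748228/131 = -9486883056/131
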